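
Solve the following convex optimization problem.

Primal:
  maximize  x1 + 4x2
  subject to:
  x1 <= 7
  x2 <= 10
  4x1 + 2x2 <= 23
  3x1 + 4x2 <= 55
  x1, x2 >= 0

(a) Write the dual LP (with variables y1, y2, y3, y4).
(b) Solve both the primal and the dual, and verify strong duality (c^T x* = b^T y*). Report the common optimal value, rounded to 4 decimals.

The standard primal-dual pair for 'max c^T x s.t. A x <= b, x >= 0' is:
  Dual:  min b^T y  s.t.  A^T y >= c,  y >= 0.

So the dual LP is:
  minimize  7y1 + 10y2 + 23y3 + 55y4
  subject to:
    y1 + 4y3 + 3y4 >= 1
    y2 + 2y3 + 4y4 >= 4
    y1, y2, y3, y4 >= 0

Solving the primal: x* = (0.75, 10).
  primal value c^T x* = 40.75.
Solving the dual: y* = (0, 3.5, 0.25, 0).
  dual value b^T y* = 40.75.
Strong duality: c^T x* = b^T y*. Confirmed.

40.75


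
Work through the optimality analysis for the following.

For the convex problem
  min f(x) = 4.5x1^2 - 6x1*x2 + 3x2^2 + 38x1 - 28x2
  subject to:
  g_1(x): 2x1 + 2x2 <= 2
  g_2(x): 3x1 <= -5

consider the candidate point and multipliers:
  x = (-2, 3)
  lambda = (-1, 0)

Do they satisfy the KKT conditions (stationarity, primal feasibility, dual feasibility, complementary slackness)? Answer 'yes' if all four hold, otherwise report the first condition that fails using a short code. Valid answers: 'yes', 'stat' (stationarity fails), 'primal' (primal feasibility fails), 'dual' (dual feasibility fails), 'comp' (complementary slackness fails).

Gradient of f: grad f(x) = Q x + c = (2, 2)
Constraint values g_i(x) = a_i^T x - b_i:
  g_1((-2, 3)) = 0
  g_2((-2, 3)) = -1
Stationarity residual: grad f(x) + sum_i lambda_i a_i = (0, 0)
  -> stationarity OK
Primal feasibility (all g_i <= 0): OK
Dual feasibility (all lambda_i >= 0): FAILS
Complementary slackness (lambda_i * g_i(x) = 0 for all i): OK

Verdict: the first failing condition is dual_feasibility -> dual.

dual


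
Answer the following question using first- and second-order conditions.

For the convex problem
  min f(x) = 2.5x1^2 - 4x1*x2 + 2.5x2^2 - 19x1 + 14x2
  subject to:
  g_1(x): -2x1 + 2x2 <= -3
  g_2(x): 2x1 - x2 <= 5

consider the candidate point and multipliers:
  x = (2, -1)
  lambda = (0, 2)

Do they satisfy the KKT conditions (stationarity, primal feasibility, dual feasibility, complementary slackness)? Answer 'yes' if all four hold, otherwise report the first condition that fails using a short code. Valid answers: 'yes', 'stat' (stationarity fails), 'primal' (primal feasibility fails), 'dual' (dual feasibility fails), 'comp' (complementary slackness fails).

Gradient of f: grad f(x) = Q x + c = (-5, 1)
Constraint values g_i(x) = a_i^T x - b_i:
  g_1((2, -1)) = -3
  g_2((2, -1)) = 0
Stationarity residual: grad f(x) + sum_i lambda_i a_i = (-1, -1)
  -> stationarity FAILS
Primal feasibility (all g_i <= 0): OK
Dual feasibility (all lambda_i >= 0): OK
Complementary slackness (lambda_i * g_i(x) = 0 for all i): OK

Verdict: the first failing condition is stationarity -> stat.

stat


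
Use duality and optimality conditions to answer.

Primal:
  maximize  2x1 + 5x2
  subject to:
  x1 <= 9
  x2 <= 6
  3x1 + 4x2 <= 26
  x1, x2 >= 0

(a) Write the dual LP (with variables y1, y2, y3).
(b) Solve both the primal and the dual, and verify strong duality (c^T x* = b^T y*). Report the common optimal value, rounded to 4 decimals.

The standard primal-dual pair for 'max c^T x s.t. A x <= b, x >= 0' is:
  Dual:  min b^T y  s.t.  A^T y >= c,  y >= 0.

So the dual LP is:
  minimize  9y1 + 6y2 + 26y3
  subject to:
    y1 + 3y3 >= 2
    y2 + 4y3 >= 5
    y1, y2, y3 >= 0

Solving the primal: x* = (0.6667, 6).
  primal value c^T x* = 31.3333.
Solving the dual: y* = (0, 2.3333, 0.6667).
  dual value b^T y* = 31.3333.
Strong duality: c^T x* = b^T y*. Confirmed.

31.3333


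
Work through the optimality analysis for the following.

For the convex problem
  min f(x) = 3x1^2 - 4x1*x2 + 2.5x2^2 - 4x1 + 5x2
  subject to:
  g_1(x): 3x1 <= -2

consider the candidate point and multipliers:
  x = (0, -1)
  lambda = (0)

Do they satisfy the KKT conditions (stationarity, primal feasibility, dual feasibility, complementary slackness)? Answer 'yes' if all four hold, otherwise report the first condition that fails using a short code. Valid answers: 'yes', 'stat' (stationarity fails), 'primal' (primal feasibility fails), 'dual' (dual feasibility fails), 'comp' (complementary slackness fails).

Gradient of f: grad f(x) = Q x + c = (0, 0)
Constraint values g_i(x) = a_i^T x - b_i:
  g_1((0, -1)) = 2
Stationarity residual: grad f(x) + sum_i lambda_i a_i = (0, 0)
  -> stationarity OK
Primal feasibility (all g_i <= 0): FAILS
Dual feasibility (all lambda_i >= 0): OK
Complementary slackness (lambda_i * g_i(x) = 0 for all i): OK

Verdict: the first failing condition is primal_feasibility -> primal.

primal


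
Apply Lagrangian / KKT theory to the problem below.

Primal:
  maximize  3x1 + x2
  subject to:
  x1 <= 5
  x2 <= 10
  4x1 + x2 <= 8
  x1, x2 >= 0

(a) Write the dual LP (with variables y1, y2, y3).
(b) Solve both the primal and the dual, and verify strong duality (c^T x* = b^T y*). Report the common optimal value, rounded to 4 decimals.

The standard primal-dual pair for 'max c^T x s.t. A x <= b, x >= 0' is:
  Dual:  min b^T y  s.t.  A^T y >= c,  y >= 0.

So the dual LP is:
  minimize  5y1 + 10y2 + 8y3
  subject to:
    y1 + 4y3 >= 3
    y2 + y3 >= 1
    y1, y2, y3 >= 0

Solving the primal: x* = (0, 8).
  primal value c^T x* = 8.
Solving the dual: y* = (0, 0, 1).
  dual value b^T y* = 8.
Strong duality: c^T x* = b^T y*. Confirmed.

8


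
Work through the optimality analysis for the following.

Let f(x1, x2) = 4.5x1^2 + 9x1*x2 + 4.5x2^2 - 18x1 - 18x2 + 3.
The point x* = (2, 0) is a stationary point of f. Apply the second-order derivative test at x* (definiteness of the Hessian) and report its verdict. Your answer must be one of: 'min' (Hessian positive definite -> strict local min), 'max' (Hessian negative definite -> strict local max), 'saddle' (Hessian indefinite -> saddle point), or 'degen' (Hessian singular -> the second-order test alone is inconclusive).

Compute the Hessian H = grad^2 f:
  H = [[9, 9], [9, 9]]
Verify stationarity: grad f(x*) = H x* + g = (0, 0).
Eigenvalues of H: 0, 18.
H has a zero eigenvalue (singular; positive semidefinite but not definite), so H is neither positive definite, negative definite, nor indefinite. The second-order test alone is inconclusive -> degen.
(Indeed, f is constant along the null direction of H through x*, so x* is not a strict local extremum.)

degen


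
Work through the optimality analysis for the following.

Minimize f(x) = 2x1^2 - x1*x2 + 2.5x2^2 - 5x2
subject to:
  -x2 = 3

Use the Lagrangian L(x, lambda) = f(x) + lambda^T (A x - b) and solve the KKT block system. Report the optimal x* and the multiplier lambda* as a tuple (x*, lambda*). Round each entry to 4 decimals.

Form the Lagrangian:
  L(x, lambda) = (1/2) x^T Q x + c^T x + lambda^T (A x - b)
Stationarity (grad_x L = 0): Q x + c + A^T lambda = 0.
Primal feasibility: A x = b.

This gives the KKT block system:
  [ Q   A^T ] [ x     ]   [-c ]
  [ A    0  ] [ lambda ] = [ b ]

Solving the linear system:
  x*      = (-0.75, -3)
  lambda* = (-19.25)
  f(x*)   = 36.375

x* = (-0.75, -3), lambda* = (-19.25)


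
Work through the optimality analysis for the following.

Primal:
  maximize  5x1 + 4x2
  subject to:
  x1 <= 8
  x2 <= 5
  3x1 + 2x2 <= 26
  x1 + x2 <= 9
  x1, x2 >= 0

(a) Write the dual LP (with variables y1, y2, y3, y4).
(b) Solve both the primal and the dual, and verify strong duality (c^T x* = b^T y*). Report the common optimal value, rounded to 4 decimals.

The standard primal-dual pair for 'max c^T x s.t. A x <= b, x >= 0' is:
  Dual:  min b^T y  s.t.  A^T y >= c,  y >= 0.

So the dual LP is:
  minimize  8y1 + 5y2 + 26y3 + 9y4
  subject to:
    y1 + 3y3 + y4 >= 5
    y2 + 2y3 + y4 >= 4
    y1, y2, y3, y4 >= 0

Solving the primal: x* = (8, 1).
  primal value c^T x* = 44.
Solving the dual: y* = (0, 0, 1, 2).
  dual value b^T y* = 44.
Strong duality: c^T x* = b^T y*. Confirmed.

44


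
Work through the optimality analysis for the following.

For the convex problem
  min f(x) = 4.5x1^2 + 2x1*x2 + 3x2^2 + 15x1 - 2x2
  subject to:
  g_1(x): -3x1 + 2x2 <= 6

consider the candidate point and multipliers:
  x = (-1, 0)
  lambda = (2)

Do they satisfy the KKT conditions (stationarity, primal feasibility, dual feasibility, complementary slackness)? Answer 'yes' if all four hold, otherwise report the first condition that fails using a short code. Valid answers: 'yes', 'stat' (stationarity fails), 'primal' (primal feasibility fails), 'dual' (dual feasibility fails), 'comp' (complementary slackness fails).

Gradient of f: grad f(x) = Q x + c = (6, -4)
Constraint values g_i(x) = a_i^T x - b_i:
  g_1((-1, 0)) = -3
Stationarity residual: grad f(x) + sum_i lambda_i a_i = (0, 0)
  -> stationarity OK
Primal feasibility (all g_i <= 0): OK
Dual feasibility (all lambda_i >= 0): OK
Complementary slackness (lambda_i * g_i(x) = 0 for all i): FAILS

Verdict: the first failing condition is complementary_slackness -> comp.

comp


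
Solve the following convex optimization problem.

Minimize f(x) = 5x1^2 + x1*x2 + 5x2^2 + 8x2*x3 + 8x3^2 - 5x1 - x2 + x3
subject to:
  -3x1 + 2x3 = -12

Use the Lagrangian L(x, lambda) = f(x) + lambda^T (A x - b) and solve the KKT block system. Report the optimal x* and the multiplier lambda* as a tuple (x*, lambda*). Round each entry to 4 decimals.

Form the Lagrangian:
  L(x, lambda) = (1/2) x^T Q x + c^T x + lambda^T (A x - b)
Stationarity (grad_x L = 0): Q x + c + A^T lambda = 0.
Primal feasibility: A x = b.

This gives the KKT block system:
  [ Q   A^T ] [ x     ]   [-c ]
  [ A    0  ] [ lambda ] = [ b ]

Solving the linear system:
  x*      = (2.8797, 1.1564, -1.6804)
  lambda* = (8.3179)
  f(x*)   = 41.2895

x* = (2.8797, 1.1564, -1.6804), lambda* = (8.3179)


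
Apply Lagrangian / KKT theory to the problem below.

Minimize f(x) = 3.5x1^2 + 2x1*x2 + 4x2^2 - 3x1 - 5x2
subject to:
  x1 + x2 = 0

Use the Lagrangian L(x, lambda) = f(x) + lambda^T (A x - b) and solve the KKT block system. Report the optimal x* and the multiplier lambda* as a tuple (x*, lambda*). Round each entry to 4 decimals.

Form the Lagrangian:
  L(x, lambda) = (1/2) x^T Q x + c^T x + lambda^T (A x - b)
Stationarity (grad_x L = 0): Q x + c + A^T lambda = 0.
Primal feasibility: A x = b.

This gives the KKT block system:
  [ Q   A^T ] [ x     ]   [-c ]
  [ A    0  ] [ lambda ] = [ b ]

Solving the linear system:
  x*      = (-0.1818, 0.1818)
  lambda* = (3.9091)
  f(x*)   = -0.1818

x* = (-0.1818, 0.1818), lambda* = (3.9091)


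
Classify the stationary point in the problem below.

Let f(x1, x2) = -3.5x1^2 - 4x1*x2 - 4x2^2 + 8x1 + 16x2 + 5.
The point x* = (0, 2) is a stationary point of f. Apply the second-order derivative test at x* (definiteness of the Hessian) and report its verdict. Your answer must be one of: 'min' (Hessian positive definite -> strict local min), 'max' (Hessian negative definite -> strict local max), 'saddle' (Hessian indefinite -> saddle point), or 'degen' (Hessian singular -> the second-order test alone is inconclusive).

Compute the Hessian H = grad^2 f:
  H = [[-7, -4], [-4, -8]]
Verify stationarity: grad f(x*) = H x* + g = (0, 0).
Eigenvalues of H: -11.5311, -3.4689.
Both eigenvalues < 0, so H is negative definite -> x* is a strict local max.

max


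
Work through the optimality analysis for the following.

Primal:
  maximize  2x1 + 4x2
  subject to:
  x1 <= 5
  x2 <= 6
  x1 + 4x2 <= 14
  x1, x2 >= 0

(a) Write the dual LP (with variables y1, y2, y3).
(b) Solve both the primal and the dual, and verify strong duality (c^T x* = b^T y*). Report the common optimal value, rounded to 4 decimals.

The standard primal-dual pair for 'max c^T x s.t. A x <= b, x >= 0' is:
  Dual:  min b^T y  s.t.  A^T y >= c,  y >= 0.

So the dual LP is:
  minimize  5y1 + 6y2 + 14y3
  subject to:
    y1 + y3 >= 2
    y2 + 4y3 >= 4
    y1, y2, y3 >= 0

Solving the primal: x* = (5, 2.25).
  primal value c^T x* = 19.
Solving the dual: y* = (1, 0, 1).
  dual value b^T y* = 19.
Strong duality: c^T x* = b^T y*. Confirmed.

19


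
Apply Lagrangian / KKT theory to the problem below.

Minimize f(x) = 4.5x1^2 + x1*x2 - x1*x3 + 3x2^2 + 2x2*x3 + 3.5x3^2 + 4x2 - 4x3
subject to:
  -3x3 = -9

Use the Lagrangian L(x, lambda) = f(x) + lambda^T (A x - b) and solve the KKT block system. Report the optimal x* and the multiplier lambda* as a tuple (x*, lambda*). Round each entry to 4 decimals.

Form the Lagrangian:
  L(x, lambda) = (1/2) x^T Q x + c^T x + lambda^T (A x - b)
Stationarity (grad_x L = 0): Q x + c + A^T lambda = 0.
Primal feasibility: A x = b.

This gives the KKT block system:
  [ Q   A^T ] [ x     ]   [-c ]
  [ A    0  ] [ lambda ] = [ b ]

Solving the linear system:
  x*      = (0.5283, -1.7547, 3)
  lambda* = (4.3208)
  f(x*)   = 9.934

x* = (0.5283, -1.7547, 3), lambda* = (4.3208)


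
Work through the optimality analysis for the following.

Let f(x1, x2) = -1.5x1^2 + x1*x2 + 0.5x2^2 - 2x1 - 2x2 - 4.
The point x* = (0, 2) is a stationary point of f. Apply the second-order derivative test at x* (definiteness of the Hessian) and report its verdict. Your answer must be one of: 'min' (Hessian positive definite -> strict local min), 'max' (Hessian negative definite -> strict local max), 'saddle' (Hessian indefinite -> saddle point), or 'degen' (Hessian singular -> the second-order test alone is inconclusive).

Compute the Hessian H = grad^2 f:
  H = [[-3, 1], [1, 1]]
Verify stationarity: grad f(x*) = H x* + g = (0, 0).
Eigenvalues of H: -3.2361, 1.2361.
Eigenvalues have mixed signs, so H is indefinite -> x* is a saddle point.

saddle


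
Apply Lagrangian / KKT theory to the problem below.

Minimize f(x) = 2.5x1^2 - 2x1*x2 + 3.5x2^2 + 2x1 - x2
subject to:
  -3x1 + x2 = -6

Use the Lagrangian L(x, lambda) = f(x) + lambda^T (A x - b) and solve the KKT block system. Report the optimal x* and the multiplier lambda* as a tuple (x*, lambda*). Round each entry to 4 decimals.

Form the Lagrangian:
  L(x, lambda) = (1/2) x^T Q x + c^T x + lambda^T (A x - b)
Stationarity (grad_x L = 0): Q x + c + A^T lambda = 0.
Primal feasibility: A x = b.

This gives the KKT block system:
  [ Q   A^T ] [ x     ]   [-c ]
  [ A    0  ] [ lambda ] = [ b ]

Solving the linear system:
  x*      = (2.0536, 0.1607)
  lambda* = (3.9821)
  f(x*)   = 13.9196

x* = (2.0536, 0.1607), lambda* = (3.9821)


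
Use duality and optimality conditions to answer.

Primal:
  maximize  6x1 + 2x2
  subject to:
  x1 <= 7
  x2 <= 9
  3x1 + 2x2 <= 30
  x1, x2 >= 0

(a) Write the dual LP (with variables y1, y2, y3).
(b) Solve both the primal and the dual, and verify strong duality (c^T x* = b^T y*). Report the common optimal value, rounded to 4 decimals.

The standard primal-dual pair for 'max c^T x s.t. A x <= b, x >= 0' is:
  Dual:  min b^T y  s.t.  A^T y >= c,  y >= 0.

So the dual LP is:
  minimize  7y1 + 9y2 + 30y3
  subject to:
    y1 + 3y3 >= 6
    y2 + 2y3 >= 2
    y1, y2, y3 >= 0

Solving the primal: x* = (7, 4.5).
  primal value c^T x* = 51.
Solving the dual: y* = (3, 0, 1).
  dual value b^T y* = 51.
Strong duality: c^T x* = b^T y*. Confirmed.

51


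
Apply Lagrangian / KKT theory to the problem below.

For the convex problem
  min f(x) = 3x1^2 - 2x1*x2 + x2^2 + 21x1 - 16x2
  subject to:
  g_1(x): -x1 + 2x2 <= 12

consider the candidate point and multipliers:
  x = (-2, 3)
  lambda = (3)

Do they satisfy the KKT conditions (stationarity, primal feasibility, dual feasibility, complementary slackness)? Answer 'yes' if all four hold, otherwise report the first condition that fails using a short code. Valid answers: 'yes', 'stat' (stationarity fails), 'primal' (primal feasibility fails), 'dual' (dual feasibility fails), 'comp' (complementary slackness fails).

Gradient of f: grad f(x) = Q x + c = (3, -6)
Constraint values g_i(x) = a_i^T x - b_i:
  g_1((-2, 3)) = -4
Stationarity residual: grad f(x) + sum_i lambda_i a_i = (0, 0)
  -> stationarity OK
Primal feasibility (all g_i <= 0): OK
Dual feasibility (all lambda_i >= 0): OK
Complementary slackness (lambda_i * g_i(x) = 0 for all i): FAILS

Verdict: the first failing condition is complementary_slackness -> comp.

comp


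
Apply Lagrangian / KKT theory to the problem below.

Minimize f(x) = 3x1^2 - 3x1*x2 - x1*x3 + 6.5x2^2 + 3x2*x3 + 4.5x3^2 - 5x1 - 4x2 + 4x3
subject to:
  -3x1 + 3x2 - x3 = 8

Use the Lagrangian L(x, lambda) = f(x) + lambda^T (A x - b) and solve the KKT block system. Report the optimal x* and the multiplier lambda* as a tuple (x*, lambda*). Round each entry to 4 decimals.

Form the Lagrangian:
  L(x, lambda) = (1/2) x^T Q x + c^T x + lambda^T (A x - b)
Stationarity (grad_x L = 0): Q x + c + A^T lambda = 0.
Primal feasibility: A x = b.

This gives the KKT block system:
  [ Q   A^T ] [ x     ]   [-c ]
  [ A    0  ] [ lambda ] = [ b ]

Solving the linear system:
  x*      = (-0.76, 1.42, -1.46)
  lambda* = (-4.12)
  f(x*)   = 12.62

x* = (-0.76, 1.42, -1.46), lambda* = (-4.12)


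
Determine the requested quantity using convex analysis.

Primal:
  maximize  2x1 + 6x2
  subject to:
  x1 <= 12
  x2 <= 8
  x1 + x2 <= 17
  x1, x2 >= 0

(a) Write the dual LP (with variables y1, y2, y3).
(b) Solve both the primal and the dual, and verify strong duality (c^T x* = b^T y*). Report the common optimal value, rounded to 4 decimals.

The standard primal-dual pair for 'max c^T x s.t. A x <= b, x >= 0' is:
  Dual:  min b^T y  s.t.  A^T y >= c,  y >= 0.

So the dual LP is:
  minimize  12y1 + 8y2 + 17y3
  subject to:
    y1 + y3 >= 2
    y2 + y3 >= 6
    y1, y2, y3 >= 0

Solving the primal: x* = (9, 8).
  primal value c^T x* = 66.
Solving the dual: y* = (0, 4, 2).
  dual value b^T y* = 66.
Strong duality: c^T x* = b^T y*. Confirmed.

66


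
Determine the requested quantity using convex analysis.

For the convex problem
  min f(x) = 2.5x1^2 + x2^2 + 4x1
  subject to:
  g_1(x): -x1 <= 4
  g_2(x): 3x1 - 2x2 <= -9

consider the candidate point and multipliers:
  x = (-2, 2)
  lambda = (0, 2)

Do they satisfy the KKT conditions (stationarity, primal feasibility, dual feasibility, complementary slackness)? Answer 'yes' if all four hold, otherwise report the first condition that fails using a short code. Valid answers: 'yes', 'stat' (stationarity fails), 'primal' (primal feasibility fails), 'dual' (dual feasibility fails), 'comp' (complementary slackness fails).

Gradient of f: grad f(x) = Q x + c = (-6, 4)
Constraint values g_i(x) = a_i^T x - b_i:
  g_1((-2, 2)) = -2
  g_2((-2, 2)) = -1
Stationarity residual: grad f(x) + sum_i lambda_i a_i = (0, 0)
  -> stationarity OK
Primal feasibility (all g_i <= 0): OK
Dual feasibility (all lambda_i >= 0): OK
Complementary slackness (lambda_i * g_i(x) = 0 for all i): FAILS

Verdict: the first failing condition is complementary_slackness -> comp.

comp


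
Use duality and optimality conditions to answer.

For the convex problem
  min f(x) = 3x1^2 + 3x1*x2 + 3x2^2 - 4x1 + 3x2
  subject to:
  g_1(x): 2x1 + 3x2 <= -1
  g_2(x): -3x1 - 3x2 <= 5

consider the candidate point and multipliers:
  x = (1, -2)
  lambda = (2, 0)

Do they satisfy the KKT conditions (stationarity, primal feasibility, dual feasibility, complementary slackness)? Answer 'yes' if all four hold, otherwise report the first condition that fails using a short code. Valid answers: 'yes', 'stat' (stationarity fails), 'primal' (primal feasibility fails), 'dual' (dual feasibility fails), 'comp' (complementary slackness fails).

Gradient of f: grad f(x) = Q x + c = (-4, -6)
Constraint values g_i(x) = a_i^T x - b_i:
  g_1((1, -2)) = -3
  g_2((1, -2)) = -2
Stationarity residual: grad f(x) + sum_i lambda_i a_i = (0, 0)
  -> stationarity OK
Primal feasibility (all g_i <= 0): OK
Dual feasibility (all lambda_i >= 0): OK
Complementary slackness (lambda_i * g_i(x) = 0 for all i): FAILS

Verdict: the first failing condition is complementary_slackness -> comp.

comp


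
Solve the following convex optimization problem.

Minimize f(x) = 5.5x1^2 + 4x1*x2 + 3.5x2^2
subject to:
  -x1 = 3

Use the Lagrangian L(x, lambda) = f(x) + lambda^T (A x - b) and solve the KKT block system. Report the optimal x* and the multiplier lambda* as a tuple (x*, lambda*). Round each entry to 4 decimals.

Form the Lagrangian:
  L(x, lambda) = (1/2) x^T Q x + c^T x + lambda^T (A x - b)
Stationarity (grad_x L = 0): Q x + c + A^T lambda = 0.
Primal feasibility: A x = b.

This gives the KKT block system:
  [ Q   A^T ] [ x     ]   [-c ]
  [ A    0  ] [ lambda ] = [ b ]

Solving the linear system:
  x*      = (-3, 1.7143)
  lambda* = (-26.1429)
  f(x*)   = 39.2143

x* = (-3, 1.7143), lambda* = (-26.1429)


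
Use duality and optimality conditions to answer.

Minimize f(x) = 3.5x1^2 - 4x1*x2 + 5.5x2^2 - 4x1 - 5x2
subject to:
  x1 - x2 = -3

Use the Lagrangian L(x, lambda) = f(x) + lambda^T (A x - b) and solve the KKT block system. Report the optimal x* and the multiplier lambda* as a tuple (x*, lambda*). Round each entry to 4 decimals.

Form the Lagrangian:
  L(x, lambda) = (1/2) x^T Q x + c^T x + lambda^T (A x - b)
Stationarity (grad_x L = 0): Q x + c + A^T lambda = 0.
Primal feasibility: A x = b.

This gives the KKT block system:
  [ Q   A^T ] [ x     ]   [-c ]
  [ A    0  ] [ lambda ] = [ b ]

Solving the linear system:
  x*      = (-1.2, 1.8)
  lambda* = (19.6)
  f(x*)   = 27.3

x* = (-1.2, 1.8), lambda* = (19.6)


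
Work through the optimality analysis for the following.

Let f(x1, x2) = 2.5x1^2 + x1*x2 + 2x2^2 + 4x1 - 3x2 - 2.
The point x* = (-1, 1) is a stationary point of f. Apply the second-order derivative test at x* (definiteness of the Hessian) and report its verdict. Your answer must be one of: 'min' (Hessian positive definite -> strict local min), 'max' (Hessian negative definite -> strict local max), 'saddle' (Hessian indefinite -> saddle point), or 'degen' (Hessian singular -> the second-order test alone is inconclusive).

Compute the Hessian H = grad^2 f:
  H = [[5, 1], [1, 4]]
Verify stationarity: grad f(x*) = H x* + g = (0, 0).
Eigenvalues of H: 3.382, 5.618.
Both eigenvalues > 0, so H is positive definite -> x* is a strict local min.

min


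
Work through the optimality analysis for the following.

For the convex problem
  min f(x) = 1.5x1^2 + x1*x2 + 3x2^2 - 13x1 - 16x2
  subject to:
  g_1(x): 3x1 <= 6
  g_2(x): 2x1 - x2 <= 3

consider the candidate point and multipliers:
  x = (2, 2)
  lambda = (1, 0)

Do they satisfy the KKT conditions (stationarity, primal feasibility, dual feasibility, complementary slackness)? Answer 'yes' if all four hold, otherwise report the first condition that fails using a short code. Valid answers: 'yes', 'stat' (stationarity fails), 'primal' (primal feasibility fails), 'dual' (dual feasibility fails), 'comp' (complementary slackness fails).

Gradient of f: grad f(x) = Q x + c = (-5, -2)
Constraint values g_i(x) = a_i^T x - b_i:
  g_1((2, 2)) = 0
  g_2((2, 2)) = -1
Stationarity residual: grad f(x) + sum_i lambda_i a_i = (-2, -2)
  -> stationarity FAILS
Primal feasibility (all g_i <= 0): OK
Dual feasibility (all lambda_i >= 0): OK
Complementary slackness (lambda_i * g_i(x) = 0 for all i): OK

Verdict: the first failing condition is stationarity -> stat.

stat


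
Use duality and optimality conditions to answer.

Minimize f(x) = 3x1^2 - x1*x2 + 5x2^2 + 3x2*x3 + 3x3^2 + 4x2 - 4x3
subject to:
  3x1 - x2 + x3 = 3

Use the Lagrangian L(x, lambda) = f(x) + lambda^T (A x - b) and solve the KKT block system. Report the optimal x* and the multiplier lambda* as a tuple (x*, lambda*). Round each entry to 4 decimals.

Form the Lagrangian:
  L(x, lambda) = (1/2) x^T Q x + c^T x + lambda^T (A x - b)
Stationarity (grad_x L = 0): Q x + c + A^T lambda = 0.
Primal feasibility: A x = b.

This gives the KKT block system:
  [ Q   A^T ] [ x     ]   [-c ]
  [ A    0  ] [ lambda ] = [ b ]

Solving the linear system:
  x*      = (0.3134, -0.8284, 1.2313)
  lambda* = (-0.903)
  f(x*)   = -2.7649

x* = (0.3134, -0.8284, 1.2313), lambda* = (-0.903)


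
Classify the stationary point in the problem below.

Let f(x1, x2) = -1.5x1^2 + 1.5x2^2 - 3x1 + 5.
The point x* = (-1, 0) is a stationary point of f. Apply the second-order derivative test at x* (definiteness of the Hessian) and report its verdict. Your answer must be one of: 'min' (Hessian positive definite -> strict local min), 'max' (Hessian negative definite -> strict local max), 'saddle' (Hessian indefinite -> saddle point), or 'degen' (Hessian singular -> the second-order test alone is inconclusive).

Compute the Hessian H = grad^2 f:
  H = [[-3, 0], [0, 3]]
Verify stationarity: grad f(x*) = H x* + g = (0, 0).
Eigenvalues of H: -3, 3.
Eigenvalues have mixed signs, so H is indefinite -> x* is a saddle point.

saddle


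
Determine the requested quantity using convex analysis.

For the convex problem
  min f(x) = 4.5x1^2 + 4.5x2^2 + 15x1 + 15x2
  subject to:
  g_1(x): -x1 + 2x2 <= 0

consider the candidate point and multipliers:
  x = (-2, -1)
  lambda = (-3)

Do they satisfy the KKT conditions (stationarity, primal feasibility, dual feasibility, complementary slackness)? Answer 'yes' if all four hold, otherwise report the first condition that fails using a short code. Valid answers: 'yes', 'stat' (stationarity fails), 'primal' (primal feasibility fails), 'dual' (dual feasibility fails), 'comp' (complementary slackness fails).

Gradient of f: grad f(x) = Q x + c = (-3, 6)
Constraint values g_i(x) = a_i^T x - b_i:
  g_1((-2, -1)) = 0
Stationarity residual: grad f(x) + sum_i lambda_i a_i = (0, 0)
  -> stationarity OK
Primal feasibility (all g_i <= 0): OK
Dual feasibility (all lambda_i >= 0): FAILS
Complementary slackness (lambda_i * g_i(x) = 0 for all i): OK

Verdict: the first failing condition is dual_feasibility -> dual.

dual


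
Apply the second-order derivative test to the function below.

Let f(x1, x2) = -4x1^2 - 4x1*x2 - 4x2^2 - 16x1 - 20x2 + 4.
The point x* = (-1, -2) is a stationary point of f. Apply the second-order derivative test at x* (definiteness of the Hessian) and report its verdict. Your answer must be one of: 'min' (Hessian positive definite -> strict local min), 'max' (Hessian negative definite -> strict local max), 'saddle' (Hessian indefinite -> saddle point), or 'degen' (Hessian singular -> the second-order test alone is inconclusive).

Compute the Hessian H = grad^2 f:
  H = [[-8, -4], [-4, -8]]
Verify stationarity: grad f(x*) = H x* + g = (0, 0).
Eigenvalues of H: -12, -4.
Both eigenvalues < 0, so H is negative definite -> x* is a strict local max.

max


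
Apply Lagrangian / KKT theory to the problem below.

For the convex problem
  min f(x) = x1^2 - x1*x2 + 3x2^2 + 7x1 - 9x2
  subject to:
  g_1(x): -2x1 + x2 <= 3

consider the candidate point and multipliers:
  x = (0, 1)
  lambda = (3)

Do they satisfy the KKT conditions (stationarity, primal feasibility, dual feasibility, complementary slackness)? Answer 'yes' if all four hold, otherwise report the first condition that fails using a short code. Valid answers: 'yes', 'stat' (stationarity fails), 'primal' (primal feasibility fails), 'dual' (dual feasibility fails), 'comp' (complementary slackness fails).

Gradient of f: grad f(x) = Q x + c = (6, -3)
Constraint values g_i(x) = a_i^T x - b_i:
  g_1((0, 1)) = -2
Stationarity residual: grad f(x) + sum_i lambda_i a_i = (0, 0)
  -> stationarity OK
Primal feasibility (all g_i <= 0): OK
Dual feasibility (all lambda_i >= 0): OK
Complementary slackness (lambda_i * g_i(x) = 0 for all i): FAILS

Verdict: the first failing condition is complementary_slackness -> comp.

comp


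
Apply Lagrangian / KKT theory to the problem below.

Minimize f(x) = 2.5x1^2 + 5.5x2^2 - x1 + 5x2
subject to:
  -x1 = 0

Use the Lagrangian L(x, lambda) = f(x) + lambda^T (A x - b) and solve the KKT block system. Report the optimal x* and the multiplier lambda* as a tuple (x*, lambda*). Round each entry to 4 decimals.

Form the Lagrangian:
  L(x, lambda) = (1/2) x^T Q x + c^T x + lambda^T (A x - b)
Stationarity (grad_x L = 0): Q x + c + A^T lambda = 0.
Primal feasibility: A x = b.

This gives the KKT block system:
  [ Q   A^T ] [ x     ]   [-c ]
  [ A    0  ] [ lambda ] = [ b ]

Solving the linear system:
  x*      = (0, -0.4545)
  lambda* = (-1)
  f(x*)   = -1.1364

x* = (0, -0.4545), lambda* = (-1)


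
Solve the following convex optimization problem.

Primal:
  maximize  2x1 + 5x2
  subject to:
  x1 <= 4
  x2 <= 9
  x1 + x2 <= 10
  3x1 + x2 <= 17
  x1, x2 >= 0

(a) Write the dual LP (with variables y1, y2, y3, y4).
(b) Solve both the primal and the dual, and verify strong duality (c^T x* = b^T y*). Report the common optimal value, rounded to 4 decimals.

The standard primal-dual pair for 'max c^T x s.t. A x <= b, x >= 0' is:
  Dual:  min b^T y  s.t.  A^T y >= c,  y >= 0.

So the dual LP is:
  minimize  4y1 + 9y2 + 10y3 + 17y4
  subject to:
    y1 + y3 + 3y4 >= 2
    y2 + y3 + y4 >= 5
    y1, y2, y3, y4 >= 0

Solving the primal: x* = (1, 9).
  primal value c^T x* = 47.
Solving the dual: y* = (0, 3, 2, 0).
  dual value b^T y* = 47.
Strong duality: c^T x* = b^T y*. Confirmed.

47


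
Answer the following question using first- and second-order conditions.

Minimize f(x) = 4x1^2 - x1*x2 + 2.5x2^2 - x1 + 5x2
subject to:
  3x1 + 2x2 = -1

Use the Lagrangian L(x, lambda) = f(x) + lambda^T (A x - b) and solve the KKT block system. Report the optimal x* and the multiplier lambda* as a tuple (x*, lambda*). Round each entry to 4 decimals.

Form the Lagrangian:
  L(x, lambda) = (1/2) x^T Q x + c^T x + lambda^T (A x - b)
Stationarity (grad_x L = 0): Q x + c + A^T lambda = 0.
Primal feasibility: A x = b.

This gives the KKT block system:
  [ Q   A^T ] [ x     ]   [-c ]
  [ A    0  ] [ lambda ] = [ b ]

Solving the linear system:
  x*      = (0.191, -0.7865)
  lambda* = (-0.4382)
  f(x*)   = -2.2809

x* = (0.191, -0.7865), lambda* = (-0.4382)


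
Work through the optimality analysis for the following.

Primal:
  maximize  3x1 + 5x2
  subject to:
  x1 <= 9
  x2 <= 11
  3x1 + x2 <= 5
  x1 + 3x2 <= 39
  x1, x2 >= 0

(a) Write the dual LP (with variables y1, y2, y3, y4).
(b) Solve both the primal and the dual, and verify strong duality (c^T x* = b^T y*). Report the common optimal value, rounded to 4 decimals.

The standard primal-dual pair for 'max c^T x s.t. A x <= b, x >= 0' is:
  Dual:  min b^T y  s.t.  A^T y >= c,  y >= 0.

So the dual LP is:
  minimize  9y1 + 11y2 + 5y3 + 39y4
  subject to:
    y1 + 3y3 + y4 >= 3
    y2 + y3 + 3y4 >= 5
    y1, y2, y3, y4 >= 0

Solving the primal: x* = (0, 5).
  primal value c^T x* = 25.
Solving the dual: y* = (0, 0, 5, 0).
  dual value b^T y* = 25.
Strong duality: c^T x* = b^T y*. Confirmed.

25


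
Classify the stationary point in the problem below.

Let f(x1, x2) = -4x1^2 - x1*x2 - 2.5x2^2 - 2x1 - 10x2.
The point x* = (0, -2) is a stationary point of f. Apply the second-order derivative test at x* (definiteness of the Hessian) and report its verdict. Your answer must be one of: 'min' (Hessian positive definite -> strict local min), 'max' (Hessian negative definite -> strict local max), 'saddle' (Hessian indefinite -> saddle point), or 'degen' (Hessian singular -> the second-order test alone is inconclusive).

Compute the Hessian H = grad^2 f:
  H = [[-8, -1], [-1, -5]]
Verify stationarity: grad f(x*) = H x* + g = (0, 0).
Eigenvalues of H: -8.3028, -4.6972.
Both eigenvalues < 0, so H is negative definite -> x* is a strict local max.

max


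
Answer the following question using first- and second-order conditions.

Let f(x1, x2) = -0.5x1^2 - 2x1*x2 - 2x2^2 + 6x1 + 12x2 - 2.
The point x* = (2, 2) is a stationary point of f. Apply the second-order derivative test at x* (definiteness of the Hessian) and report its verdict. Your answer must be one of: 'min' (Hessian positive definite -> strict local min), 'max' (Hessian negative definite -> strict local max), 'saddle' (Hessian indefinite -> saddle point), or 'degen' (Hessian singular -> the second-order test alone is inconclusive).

Compute the Hessian H = grad^2 f:
  H = [[-1, -2], [-2, -4]]
Verify stationarity: grad f(x*) = H x* + g = (0, 0).
Eigenvalues of H: -5, 0.
H has a zero eigenvalue (singular; negative semidefinite but not definite), so H is neither positive definite, negative definite, nor indefinite. The second-order test alone is inconclusive -> degen.
(Indeed, f is constant along the null direction of H through x*, so x* is not a strict local extremum.)

degen


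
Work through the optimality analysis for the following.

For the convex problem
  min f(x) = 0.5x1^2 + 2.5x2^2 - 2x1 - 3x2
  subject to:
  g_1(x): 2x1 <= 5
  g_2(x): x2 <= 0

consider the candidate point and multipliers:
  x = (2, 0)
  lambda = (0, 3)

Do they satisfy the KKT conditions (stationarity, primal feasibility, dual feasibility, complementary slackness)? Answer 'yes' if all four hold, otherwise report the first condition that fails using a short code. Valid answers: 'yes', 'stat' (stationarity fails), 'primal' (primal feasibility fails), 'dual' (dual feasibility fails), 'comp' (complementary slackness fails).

Gradient of f: grad f(x) = Q x + c = (0, -3)
Constraint values g_i(x) = a_i^T x - b_i:
  g_1((2, 0)) = -1
  g_2((2, 0)) = 0
Stationarity residual: grad f(x) + sum_i lambda_i a_i = (0, 0)
  -> stationarity OK
Primal feasibility (all g_i <= 0): OK
Dual feasibility (all lambda_i >= 0): OK
Complementary slackness (lambda_i * g_i(x) = 0 for all i): OK

Verdict: yes, KKT holds.

yes


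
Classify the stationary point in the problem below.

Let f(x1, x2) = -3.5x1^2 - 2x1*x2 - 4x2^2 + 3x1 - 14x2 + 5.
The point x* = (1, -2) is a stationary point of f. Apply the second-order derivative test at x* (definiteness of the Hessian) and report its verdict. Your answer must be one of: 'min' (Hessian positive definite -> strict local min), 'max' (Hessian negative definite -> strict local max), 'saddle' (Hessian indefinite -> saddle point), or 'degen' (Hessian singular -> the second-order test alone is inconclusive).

Compute the Hessian H = grad^2 f:
  H = [[-7, -2], [-2, -8]]
Verify stationarity: grad f(x*) = H x* + g = (0, 0).
Eigenvalues of H: -9.5616, -5.4384.
Both eigenvalues < 0, so H is negative definite -> x* is a strict local max.

max


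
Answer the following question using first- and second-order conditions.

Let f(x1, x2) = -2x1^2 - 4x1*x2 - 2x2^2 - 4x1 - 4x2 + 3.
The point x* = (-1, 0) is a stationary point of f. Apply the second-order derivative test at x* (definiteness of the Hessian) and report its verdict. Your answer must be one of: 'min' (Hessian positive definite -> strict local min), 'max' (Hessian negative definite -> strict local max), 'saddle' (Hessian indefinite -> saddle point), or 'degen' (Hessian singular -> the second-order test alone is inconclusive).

Compute the Hessian H = grad^2 f:
  H = [[-4, -4], [-4, -4]]
Verify stationarity: grad f(x*) = H x* + g = (0, 0).
Eigenvalues of H: -8, 0.
H has a zero eigenvalue (singular; negative semidefinite but not definite), so H is neither positive definite, negative definite, nor indefinite. The second-order test alone is inconclusive -> degen.
(Indeed, f is constant along the null direction of H through x*, so x* is not a strict local extremum.)

degen


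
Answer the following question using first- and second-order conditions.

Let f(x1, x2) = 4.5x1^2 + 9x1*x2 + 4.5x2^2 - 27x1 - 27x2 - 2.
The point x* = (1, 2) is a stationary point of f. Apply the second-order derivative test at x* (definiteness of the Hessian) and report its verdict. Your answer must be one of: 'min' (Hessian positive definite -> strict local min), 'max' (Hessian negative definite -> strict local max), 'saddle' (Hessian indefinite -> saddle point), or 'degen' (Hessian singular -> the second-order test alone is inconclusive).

Compute the Hessian H = grad^2 f:
  H = [[9, 9], [9, 9]]
Verify stationarity: grad f(x*) = H x* + g = (0, 0).
Eigenvalues of H: 0, 18.
H has a zero eigenvalue (singular; positive semidefinite but not definite), so H is neither positive definite, negative definite, nor indefinite. The second-order test alone is inconclusive -> degen.
(Indeed, f is constant along the null direction of H through x*, so x* is not a strict local extremum.)

degen


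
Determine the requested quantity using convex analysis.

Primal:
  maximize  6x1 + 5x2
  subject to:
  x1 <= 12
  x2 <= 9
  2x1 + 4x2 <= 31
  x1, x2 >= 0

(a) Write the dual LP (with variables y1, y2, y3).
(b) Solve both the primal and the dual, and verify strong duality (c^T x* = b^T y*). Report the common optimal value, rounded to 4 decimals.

The standard primal-dual pair for 'max c^T x s.t. A x <= b, x >= 0' is:
  Dual:  min b^T y  s.t.  A^T y >= c,  y >= 0.

So the dual LP is:
  minimize  12y1 + 9y2 + 31y3
  subject to:
    y1 + 2y3 >= 6
    y2 + 4y3 >= 5
    y1, y2, y3 >= 0

Solving the primal: x* = (12, 1.75).
  primal value c^T x* = 80.75.
Solving the dual: y* = (3.5, 0, 1.25).
  dual value b^T y* = 80.75.
Strong duality: c^T x* = b^T y*. Confirmed.

80.75


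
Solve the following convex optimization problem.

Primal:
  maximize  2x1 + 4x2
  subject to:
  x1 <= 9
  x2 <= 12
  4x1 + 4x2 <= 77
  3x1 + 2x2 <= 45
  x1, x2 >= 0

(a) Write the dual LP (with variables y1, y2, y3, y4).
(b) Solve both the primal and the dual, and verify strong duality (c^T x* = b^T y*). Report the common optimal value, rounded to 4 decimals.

The standard primal-dual pair for 'max c^T x s.t. A x <= b, x >= 0' is:
  Dual:  min b^T y  s.t.  A^T y >= c,  y >= 0.

So the dual LP is:
  minimize  9y1 + 12y2 + 77y3 + 45y4
  subject to:
    y1 + 4y3 + 3y4 >= 2
    y2 + 4y3 + 2y4 >= 4
    y1, y2, y3, y4 >= 0

Solving the primal: x* = (7, 12).
  primal value c^T x* = 62.
Solving the dual: y* = (0, 2.6667, 0, 0.6667).
  dual value b^T y* = 62.
Strong duality: c^T x* = b^T y*. Confirmed.

62


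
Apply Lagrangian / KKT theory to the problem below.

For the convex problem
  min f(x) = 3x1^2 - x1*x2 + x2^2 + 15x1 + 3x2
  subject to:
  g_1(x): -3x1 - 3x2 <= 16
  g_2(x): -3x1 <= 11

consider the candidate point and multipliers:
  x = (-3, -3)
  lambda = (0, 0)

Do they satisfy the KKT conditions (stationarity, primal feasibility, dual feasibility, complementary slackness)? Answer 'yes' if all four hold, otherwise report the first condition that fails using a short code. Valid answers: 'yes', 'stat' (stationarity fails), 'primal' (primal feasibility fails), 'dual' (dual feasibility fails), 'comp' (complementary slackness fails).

Gradient of f: grad f(x) = Q x + c = (0, 0)
Constraint values g_i(x) = a_i^T x - b_i:
  g_1((-3, -3)) = 2
  g_2((-3, -3)) = -2
Stationarity residual: grad f(x) + sum_i lambda_i a_i = (0, 0)
  -> stationarity OK
Primal feasibility (all g_i <= 0): FAILS
Dual feasibility (all lambda_i >= 0): OK
Complementary slackness (lambda_i * g_i(x) = 0 for all i): OK

Verdict: the first failing condition is primal_feasibility -> primal.

primal


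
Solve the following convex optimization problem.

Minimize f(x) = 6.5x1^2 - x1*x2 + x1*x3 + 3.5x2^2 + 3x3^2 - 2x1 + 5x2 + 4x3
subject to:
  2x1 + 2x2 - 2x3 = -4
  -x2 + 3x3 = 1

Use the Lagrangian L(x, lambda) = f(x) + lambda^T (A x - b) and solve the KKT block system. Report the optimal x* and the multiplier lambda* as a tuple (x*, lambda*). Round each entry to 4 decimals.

Form the Lagrangian:
  L(x, lambda) = (1/2) x^T Q x + c^T x + lambda^T (A x - b)
Stationarity (grad_x L = 0): Q x + c + A^T lambda = 0.
Primal feasibility: A x = b.

This gives the KKT block system:
  [ Q   A^T ] [ x     ]   [-c ]
  [ A    0  ] [ lambda ] = [ b ]

Solving the linear system:
  x*      = (-0.5659, -1.6512, -0.2171)
  lambda* = (3.9612, 1.9302)
  f(x*)   = 2.9612

x* = (-0.5659, -1.6512, -0.2171), lambda* = (3.9612, 1.9302)


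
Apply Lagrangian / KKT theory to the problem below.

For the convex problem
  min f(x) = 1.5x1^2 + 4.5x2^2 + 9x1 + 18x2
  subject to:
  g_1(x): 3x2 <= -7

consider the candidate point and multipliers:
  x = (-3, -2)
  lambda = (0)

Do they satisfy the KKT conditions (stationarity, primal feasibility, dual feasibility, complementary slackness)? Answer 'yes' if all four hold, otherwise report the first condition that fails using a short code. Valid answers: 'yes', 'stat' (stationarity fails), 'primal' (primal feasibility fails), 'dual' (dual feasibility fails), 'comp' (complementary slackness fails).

Gradient of f: grad f(x) = Q x + c = (0, 0)
Constraint values g_i(x) = a_i^T x - b_i:
  g_1((-3, -2)) = 1
Stationarity residual: grad f(x) + sum_i lambda_i a_i = (0, 0)
  -> stationarity OK
Primal feasibility (all g_i <= 0): FAILS
Dual feasibility (all lambda_i >= 0): OK
Complementary slackness (lambda_i * g_i(x) = 0 for all i): OK

Verdict: the first failing condition is primal_feasibility -> primal.

primal
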